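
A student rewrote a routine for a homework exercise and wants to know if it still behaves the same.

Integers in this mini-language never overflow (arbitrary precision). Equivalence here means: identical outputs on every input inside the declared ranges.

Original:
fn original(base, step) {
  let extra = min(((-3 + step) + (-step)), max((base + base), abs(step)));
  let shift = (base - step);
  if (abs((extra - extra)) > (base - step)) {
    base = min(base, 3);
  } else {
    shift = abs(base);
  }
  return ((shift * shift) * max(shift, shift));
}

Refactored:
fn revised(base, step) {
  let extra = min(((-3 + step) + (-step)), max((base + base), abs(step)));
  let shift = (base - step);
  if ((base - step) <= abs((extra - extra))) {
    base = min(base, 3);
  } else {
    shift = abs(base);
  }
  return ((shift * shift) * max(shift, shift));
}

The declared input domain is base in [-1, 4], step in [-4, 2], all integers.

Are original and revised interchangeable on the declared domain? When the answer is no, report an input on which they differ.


These are not equivalent — on base=-1, step=-1 the outputs split (1 vs 0).
original: extra=-3, then shift=0, then (abs((extra - extra)) > (base - step)) is false, then shift=1, then returns 1
revised: extra=-3, then shift=0, then ((base - step) <= abs((extra - extra))) is true, then base=-1, then returns 0
verdict: not equivalent; witness: base=-1, step=-1


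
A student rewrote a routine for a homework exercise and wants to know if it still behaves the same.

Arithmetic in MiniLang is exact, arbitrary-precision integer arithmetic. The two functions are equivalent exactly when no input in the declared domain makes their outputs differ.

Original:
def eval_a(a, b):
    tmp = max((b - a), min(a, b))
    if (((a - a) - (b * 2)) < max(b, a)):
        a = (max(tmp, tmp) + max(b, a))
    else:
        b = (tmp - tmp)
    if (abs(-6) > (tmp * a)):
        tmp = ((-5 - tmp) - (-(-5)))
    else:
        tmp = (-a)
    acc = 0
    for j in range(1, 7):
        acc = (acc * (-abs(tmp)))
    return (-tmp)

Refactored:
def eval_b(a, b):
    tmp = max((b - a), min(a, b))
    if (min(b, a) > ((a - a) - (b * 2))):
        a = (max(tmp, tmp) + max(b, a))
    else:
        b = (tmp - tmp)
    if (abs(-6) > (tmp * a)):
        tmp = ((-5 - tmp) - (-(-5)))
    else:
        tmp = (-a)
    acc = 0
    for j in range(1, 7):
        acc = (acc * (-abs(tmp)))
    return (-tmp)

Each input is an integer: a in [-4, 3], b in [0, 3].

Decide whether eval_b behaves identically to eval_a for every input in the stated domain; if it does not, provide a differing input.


Evaluate both at a=-4, b=1.
eval_a: tmp = 5; (((a - a) - (b * 2)) < max(b, a)) -> true; a = 6; (abs(-6) > (tmp * a)) -> false; tmp = -6; acc = 0; [j=1]; acc = 0; [j=2]; acc = 0; [j=3]; acc = 0; [j=4]; acc = 0; [j=5]; acc = 0; [j=6]; acc = 0; return 6
eval_b: tmp = 5; (min(b, a) > ((a - a) - (b * 2))) -> false; b = 0; (abs(-6) > (tmp * a)) -> true; tmp = -15; acc = 0; [j=1]; acc = 0; [j=2]; acc = 0; [j=3]; acc = 0; [j=4]; acc = 0; [j=5]; acc = 0; [j=6]; acc = 0; return 15
6 and 15 differ, so these are not the same function on this domain.
verdict: not equivalent; witness: a=-4, b=1


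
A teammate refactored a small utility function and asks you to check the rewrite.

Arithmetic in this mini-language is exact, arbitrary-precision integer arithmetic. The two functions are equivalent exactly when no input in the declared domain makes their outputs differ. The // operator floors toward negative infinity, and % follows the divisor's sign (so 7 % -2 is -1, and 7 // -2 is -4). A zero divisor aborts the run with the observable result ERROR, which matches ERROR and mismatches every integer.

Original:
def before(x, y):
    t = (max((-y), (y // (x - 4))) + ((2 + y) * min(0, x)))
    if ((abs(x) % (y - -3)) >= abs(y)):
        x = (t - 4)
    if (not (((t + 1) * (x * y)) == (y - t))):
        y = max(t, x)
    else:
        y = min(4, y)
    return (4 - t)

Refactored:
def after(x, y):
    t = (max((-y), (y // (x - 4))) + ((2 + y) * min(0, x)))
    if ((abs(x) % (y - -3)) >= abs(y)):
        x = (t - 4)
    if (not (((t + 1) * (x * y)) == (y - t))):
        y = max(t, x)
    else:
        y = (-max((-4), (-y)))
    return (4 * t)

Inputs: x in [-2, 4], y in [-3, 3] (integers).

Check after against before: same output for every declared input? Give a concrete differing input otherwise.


Not equivalent: x=-2, y=-2 separates them (2 vs 8).
before: t=2, then ((abs(x) % (y - -3)) >= abs(y)) is false, then (not (((t + 1) * (x * y)) == (y - t))) is true, then y=2, then returns 2
after: t=2, then ((abs(x) % (y - -3)) >= abs(y)) is false, then (not (((t + 1) * (x * y)) == (y - t))) is true, then y=2, then returns 8
verdict: not equivalent; witness: x=-2, y=-2


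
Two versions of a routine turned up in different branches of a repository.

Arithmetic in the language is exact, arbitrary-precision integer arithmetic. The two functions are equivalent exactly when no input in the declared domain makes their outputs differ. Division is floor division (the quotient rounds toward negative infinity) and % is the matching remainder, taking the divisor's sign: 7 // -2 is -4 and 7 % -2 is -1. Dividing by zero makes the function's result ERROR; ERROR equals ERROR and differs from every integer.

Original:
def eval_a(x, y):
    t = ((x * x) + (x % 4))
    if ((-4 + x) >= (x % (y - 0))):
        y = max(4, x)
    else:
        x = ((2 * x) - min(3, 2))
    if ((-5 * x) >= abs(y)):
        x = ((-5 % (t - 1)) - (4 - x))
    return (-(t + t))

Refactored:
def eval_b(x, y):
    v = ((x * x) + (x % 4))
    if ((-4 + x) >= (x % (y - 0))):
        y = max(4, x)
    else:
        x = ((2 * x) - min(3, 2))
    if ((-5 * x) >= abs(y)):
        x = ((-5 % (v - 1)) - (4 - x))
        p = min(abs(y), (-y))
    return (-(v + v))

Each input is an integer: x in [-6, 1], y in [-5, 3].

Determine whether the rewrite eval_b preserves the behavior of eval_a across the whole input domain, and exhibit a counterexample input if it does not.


The two versions differ — the changes include min/max/abs usage differs; also local variable names differ; also statement counts differ.
Tracing x=-6, y=3: eval_a: t = 38; ((-4 + x) >= (x % (y - 0))) -> false; x = -14; ((-5 * x) >= abs(y)) -> true; x = 14; return -76 | eval_b: v = 38; ((-4 + x) >= (x % (y - 0))) -> false; x = -14; ((-5 * x) >= abs(y)) -> true; x = 14; p = -3; return -76 — matching result -76.
Every one of the 72 inputs gives matching results.
verdict: equivalent


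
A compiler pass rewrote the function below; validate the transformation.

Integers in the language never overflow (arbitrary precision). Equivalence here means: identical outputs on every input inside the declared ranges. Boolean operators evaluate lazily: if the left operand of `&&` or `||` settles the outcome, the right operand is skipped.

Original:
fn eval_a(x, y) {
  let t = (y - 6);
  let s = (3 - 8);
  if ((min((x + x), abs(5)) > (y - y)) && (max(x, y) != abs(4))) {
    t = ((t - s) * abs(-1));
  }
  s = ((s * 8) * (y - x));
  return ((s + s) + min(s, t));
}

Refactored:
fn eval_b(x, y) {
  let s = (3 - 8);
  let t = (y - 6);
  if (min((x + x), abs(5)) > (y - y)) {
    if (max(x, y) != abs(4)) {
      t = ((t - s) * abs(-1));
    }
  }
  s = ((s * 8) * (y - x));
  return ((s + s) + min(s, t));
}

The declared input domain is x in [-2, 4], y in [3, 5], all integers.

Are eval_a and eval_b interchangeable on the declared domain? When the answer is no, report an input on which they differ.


This is a faithful refactor — boolean connective usage differs; also branching structure differs; also statement counts differ, but the computed results match everywhere.
As a probe, take x=0, y=3: eval_a runs t=-3, then s=-5, then ((min((x + x), abs(5)) > (y - y)) && (max(x, y) != abs(4))) is false, then s=-120, then returns -360; eval_b runs s=-5, then t=-3, then (min((x + x), abs(5)) > (y - y)) is false, then s=-120, then returns -360; both end at -360.
Checked all 21 inputs in the declared domain: the outputs agree on every one.
verdict: equivalent


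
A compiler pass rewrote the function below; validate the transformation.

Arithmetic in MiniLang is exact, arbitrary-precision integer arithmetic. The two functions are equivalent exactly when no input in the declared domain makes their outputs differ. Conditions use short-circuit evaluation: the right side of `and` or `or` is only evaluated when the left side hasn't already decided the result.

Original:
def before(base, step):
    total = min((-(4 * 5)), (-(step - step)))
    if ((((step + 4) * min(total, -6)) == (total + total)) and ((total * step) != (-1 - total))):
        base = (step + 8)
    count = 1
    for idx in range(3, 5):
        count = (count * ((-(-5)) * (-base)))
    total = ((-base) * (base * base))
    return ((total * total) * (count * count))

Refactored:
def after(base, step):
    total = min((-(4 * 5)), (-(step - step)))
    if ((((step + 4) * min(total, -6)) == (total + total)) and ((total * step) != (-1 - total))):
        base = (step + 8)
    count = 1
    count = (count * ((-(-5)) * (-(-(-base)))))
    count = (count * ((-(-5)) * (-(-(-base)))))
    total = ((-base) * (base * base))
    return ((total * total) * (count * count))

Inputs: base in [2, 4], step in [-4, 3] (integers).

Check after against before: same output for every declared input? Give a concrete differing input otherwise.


The two versions differ — the changes include local variable names differ, plus constant usage differs, plus loop structure differs, plus arithmetic usage differs.
Spot check at base=4, step=3 — before: total=-20, then ((((step + 4) * min(total, -6)) == (total + total)) and ((total * step) != (-1 - total))) is false, then count=1, then (idx=3), then count=-20, then (idx=4), then count=400, then total=-64, then returns 655360000. after: total=-20, then ((((step + 4) * min(total, -6)) == (total + total)) and ((total * step) != (-1 - total))) is false, then count=1, then count=-20, then count=400, then total=-64, then returns 655360000. Both give 655360000.
Checked all 24 inputs in the declared domain: the outputs agree on every one.
verdict: equivalent


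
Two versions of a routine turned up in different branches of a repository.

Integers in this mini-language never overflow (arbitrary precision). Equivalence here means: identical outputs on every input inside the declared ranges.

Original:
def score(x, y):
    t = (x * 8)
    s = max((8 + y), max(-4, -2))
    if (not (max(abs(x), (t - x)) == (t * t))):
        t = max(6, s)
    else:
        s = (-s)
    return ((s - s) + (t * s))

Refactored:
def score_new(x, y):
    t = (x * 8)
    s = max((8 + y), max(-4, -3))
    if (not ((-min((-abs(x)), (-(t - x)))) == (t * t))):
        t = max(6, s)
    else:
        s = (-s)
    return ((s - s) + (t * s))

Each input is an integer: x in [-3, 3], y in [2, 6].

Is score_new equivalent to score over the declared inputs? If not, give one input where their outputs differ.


Equivalent. The suspicious edit (`-2` became `-3`) never changes the result for any input inside the declared domain.
Sweeping the whole domain (35 inputs) finds no disagreement.
Tracing x=2, y=5: score: t := 16 | s := 13 | (not (max(abs(x), (t - x)) == (t * t))): true | t := 13 | result 169 | score_new: t := 16 | s := 13 | (not ((-min((-abs(x)), (-(t - x)))) == (t * t))): true | t := 13 | result 169 — matching result 169.
verdict: equivalent


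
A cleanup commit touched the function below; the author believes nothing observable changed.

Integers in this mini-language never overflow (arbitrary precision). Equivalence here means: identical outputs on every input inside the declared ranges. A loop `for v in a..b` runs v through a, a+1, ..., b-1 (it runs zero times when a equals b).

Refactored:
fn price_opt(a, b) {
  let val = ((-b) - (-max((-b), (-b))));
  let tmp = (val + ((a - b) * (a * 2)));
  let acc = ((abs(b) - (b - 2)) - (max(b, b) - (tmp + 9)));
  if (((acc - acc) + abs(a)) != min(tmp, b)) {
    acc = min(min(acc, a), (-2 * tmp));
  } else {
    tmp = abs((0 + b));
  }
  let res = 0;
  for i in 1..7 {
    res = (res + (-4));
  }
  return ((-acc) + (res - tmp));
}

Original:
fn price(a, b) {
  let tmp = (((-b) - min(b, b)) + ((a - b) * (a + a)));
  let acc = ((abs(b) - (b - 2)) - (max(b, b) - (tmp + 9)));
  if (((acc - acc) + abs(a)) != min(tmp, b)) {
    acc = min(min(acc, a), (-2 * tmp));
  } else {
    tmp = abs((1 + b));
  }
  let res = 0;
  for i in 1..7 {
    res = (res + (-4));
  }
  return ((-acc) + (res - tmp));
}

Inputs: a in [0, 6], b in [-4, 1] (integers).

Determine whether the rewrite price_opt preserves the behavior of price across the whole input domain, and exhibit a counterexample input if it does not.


Not equivalent: a=0, b=0 separates them (-36 vs -35).
price: tmp = 0; acc = 11; (((acc - acc) + abs(a)) != min(tmp, b)) -> false; tmp = 1; res = 0; [i=1]; res = -4; [i=2]; res = -8; [i=3]; res = -12; [i=4]; res = -16; [i=5]; res = -20; [i=6]; res = -24; return -36
price_opt: val = 0; tmp = 0; acc = 11; (((acc - acc) + abs(a)) != min(tmp, b)) -> false; tmp = 0; res = 0; [i=1]; res = -4; [i=2]; res = -8; [i=3]; res = -12; [i=4]; res = -16; [i=5]; res = -20; [i=6]; res = -24; return -35
verdict: not equivalent; witness: a=0, b=0


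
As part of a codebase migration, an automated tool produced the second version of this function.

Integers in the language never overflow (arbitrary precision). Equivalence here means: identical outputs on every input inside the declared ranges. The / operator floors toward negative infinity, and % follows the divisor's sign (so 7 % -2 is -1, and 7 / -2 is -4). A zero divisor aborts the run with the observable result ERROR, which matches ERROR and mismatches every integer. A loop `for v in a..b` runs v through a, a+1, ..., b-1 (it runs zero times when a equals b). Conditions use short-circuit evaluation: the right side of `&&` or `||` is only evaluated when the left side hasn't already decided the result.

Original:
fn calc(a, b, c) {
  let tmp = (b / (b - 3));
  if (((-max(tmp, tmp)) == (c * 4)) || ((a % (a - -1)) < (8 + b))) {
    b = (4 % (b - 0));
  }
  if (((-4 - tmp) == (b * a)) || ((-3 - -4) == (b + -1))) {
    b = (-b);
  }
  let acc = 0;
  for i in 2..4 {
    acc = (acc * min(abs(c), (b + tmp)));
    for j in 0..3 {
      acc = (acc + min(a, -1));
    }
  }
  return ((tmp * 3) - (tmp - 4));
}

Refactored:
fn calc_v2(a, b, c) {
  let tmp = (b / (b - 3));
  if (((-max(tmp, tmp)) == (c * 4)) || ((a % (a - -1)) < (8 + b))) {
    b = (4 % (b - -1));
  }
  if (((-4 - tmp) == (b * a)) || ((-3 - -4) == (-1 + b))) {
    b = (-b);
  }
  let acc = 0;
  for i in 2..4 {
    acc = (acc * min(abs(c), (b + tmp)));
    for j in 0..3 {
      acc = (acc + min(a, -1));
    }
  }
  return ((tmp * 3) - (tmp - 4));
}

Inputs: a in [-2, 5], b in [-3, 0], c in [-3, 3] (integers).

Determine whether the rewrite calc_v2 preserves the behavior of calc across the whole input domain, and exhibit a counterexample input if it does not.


There is a counterexample at a=-2, b=-1, c=-3: 4 on one side, ERROR on the other.
calc: tmp = 0; (((-max(tmp, tmp)) == (c * 4)) || ((a % (a - -1)) < (8 + b))) -> true; b = 0; (((-4 - tmp) == (b * a)) || ((-3 - -4) == (b + -1))) -> false; acc = 0; [i=2]; acc = 0; [j=0]; acc = -2; [j=1]; acc = -4; [j=2]; acc = -6; [i=3]; acc = 0; [j=0]; acc = -2; [j=1]; acc = -4; [j=2]; acc = -6; return 4
calc_v2: tmp = 0; (((-max(tmp, tmp)) == (c * 4)) || ((a % (a - -1)) < (8 + b))) -> true; division by zero -> ERROR
verdict: not equivalent; witness: a=-2, b=-1, c=-3


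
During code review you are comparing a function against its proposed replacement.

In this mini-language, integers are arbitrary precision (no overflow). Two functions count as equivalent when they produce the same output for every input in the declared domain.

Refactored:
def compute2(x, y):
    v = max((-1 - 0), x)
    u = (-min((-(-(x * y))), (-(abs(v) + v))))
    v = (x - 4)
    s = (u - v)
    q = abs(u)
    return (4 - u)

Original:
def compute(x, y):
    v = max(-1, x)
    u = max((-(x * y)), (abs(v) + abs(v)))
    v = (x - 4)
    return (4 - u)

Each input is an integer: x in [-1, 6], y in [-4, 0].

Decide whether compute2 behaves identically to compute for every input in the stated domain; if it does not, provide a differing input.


Take x=-1, y=-4.
compute: v = -1; u = 2; v = -5; return 2
compute2: v = -1; u = 0; v = -5; s = 5; q = 0; return 4
2 and 4 differ, so these are not the same function on this domain.
verdict: not equivalent; witness: x=-1, y=-4


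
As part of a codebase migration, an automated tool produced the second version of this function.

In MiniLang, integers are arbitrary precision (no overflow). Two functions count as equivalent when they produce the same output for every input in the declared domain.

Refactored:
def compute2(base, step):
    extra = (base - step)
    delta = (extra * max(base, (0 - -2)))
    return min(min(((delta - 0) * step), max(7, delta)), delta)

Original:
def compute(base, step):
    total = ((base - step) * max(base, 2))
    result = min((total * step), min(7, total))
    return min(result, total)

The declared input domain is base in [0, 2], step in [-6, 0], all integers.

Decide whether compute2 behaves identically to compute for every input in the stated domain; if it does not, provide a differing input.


One difference looks behavioral, but it never changes the outcome for any declared input.
One worked example (base=2, step=-4) — compute: total := 12 | result := -48 | result -48; compute2: extra := 6 | delta := 12 | result -48; agreement on -48.
Sweeping the whole domain (21 inputs) finds no disagreement.
verdict: equivalent


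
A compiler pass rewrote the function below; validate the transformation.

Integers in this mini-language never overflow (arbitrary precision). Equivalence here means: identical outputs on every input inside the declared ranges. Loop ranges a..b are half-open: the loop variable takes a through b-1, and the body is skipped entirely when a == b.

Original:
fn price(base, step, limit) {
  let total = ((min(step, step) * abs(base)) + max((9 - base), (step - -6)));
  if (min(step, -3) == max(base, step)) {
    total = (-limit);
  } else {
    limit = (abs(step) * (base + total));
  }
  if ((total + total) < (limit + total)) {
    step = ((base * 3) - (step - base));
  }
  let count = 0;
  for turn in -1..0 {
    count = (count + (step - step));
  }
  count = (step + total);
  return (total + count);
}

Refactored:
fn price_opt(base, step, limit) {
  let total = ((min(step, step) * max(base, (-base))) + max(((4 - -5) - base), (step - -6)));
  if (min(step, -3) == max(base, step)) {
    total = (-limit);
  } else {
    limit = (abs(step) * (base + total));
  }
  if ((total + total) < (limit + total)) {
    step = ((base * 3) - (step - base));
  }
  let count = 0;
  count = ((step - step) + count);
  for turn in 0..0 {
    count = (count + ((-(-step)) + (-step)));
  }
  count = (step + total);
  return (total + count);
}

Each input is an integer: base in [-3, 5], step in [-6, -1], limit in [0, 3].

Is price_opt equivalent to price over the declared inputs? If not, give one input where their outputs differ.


The two are interchangeable: arithmetic usage differs, and loop structure differs, and constant usage differs, and statement counts differ, and min/max/abs usage differs, and every declared input agrees.
Tracing base=-1, step=-4, limit=3: price: total = 6; (min(step, -3) == max(base, step)) -> false; limit = 20; ((total + total) < (limit + total)) -> true; step = 0; count = 0; [turn=-1]; count = 0; count = 6; return 12 | price_opt: total = 6; (min(step, -3) == max(base, step)) -> false; limit = 20; ((total + total) < (limit + total)) -> true; step = 0; count = 0; count = 0; the turn loop: no iterations; count = 6; return 12 — matching result 12.
Across all 216 domain points the two functions coincide.
verdict: equivalent


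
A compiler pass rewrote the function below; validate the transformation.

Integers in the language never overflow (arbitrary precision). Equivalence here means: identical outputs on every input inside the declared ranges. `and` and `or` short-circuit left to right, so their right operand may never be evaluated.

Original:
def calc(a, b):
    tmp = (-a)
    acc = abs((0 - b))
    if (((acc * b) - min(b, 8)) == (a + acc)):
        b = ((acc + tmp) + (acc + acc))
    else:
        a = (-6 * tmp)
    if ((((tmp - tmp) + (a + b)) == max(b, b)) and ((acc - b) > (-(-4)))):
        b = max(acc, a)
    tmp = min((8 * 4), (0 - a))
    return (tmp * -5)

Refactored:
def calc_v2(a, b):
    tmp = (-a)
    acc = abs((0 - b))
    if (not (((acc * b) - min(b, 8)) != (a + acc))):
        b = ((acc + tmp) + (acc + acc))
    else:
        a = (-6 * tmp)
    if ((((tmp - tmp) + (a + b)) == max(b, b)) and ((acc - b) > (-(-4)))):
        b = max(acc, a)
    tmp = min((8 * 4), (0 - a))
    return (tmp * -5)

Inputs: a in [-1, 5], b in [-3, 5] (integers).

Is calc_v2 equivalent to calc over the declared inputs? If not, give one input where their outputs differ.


This is a faithful refactor — boolean connective usage differs; comparison usage differs, but the computed results match everywhere.
As a probe, take a=3, b=4: calc runs tmp=-3, then acc=4, then (((acc * b) - min(b, 8)) == (a + acc)) is false, then a=18, then ((((tmp - tmp) + (a + b)) == max(b, b)) and ((acc - b) > (-(-4)))) is false, then tmp=-18, then returns 90; calc_v2 runs tmp=-3, then acc=4, then (not (((acc * b) - min(b, 8)) != (a + acc))) is false, then a=18, then ((((tmp - tmp) + (a + b)) == max(b, b)) and ((acc - b) > (-(-4)))) is false, then tmp=-18, then returns 90; both end at 90.
Sweeping the whole domain (63 inputs) finds no disagreement.
verdict: equivalent


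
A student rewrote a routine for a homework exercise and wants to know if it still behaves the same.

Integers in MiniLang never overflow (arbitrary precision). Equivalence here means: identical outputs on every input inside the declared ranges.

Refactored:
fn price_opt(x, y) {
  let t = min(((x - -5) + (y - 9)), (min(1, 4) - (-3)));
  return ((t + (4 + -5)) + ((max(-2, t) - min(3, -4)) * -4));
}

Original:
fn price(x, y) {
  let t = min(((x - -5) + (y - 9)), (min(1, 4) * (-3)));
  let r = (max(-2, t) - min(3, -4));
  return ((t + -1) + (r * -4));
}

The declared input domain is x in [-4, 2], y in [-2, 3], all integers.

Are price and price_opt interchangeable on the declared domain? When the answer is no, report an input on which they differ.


Not equivalent: x=-1, y=3 separates them (-12 vs -11).
price: t becomes -3; next r becomes 2; next final value -12
price_opt: t becomes -2; next final value -11
verdict: not equivalent; witness: x=-1, y=3


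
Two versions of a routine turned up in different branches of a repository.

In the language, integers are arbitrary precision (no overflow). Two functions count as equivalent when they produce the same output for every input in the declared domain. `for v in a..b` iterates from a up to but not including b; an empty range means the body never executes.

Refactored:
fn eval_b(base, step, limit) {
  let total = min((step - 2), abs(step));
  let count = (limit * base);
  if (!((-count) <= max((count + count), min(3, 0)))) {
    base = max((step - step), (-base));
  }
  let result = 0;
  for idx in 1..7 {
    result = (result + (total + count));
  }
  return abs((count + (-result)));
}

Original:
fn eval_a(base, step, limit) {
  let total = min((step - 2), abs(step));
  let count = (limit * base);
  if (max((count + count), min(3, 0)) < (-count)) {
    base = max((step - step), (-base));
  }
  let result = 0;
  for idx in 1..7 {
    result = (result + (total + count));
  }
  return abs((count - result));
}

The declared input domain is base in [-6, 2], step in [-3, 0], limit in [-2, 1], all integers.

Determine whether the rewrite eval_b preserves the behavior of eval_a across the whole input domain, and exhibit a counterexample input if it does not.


Changes here: comparison usage differs, plus arithmetic usage differs, plus boolean connective usage differs; the full 144-point sweep finds no disagreement.
verdict: equivalent


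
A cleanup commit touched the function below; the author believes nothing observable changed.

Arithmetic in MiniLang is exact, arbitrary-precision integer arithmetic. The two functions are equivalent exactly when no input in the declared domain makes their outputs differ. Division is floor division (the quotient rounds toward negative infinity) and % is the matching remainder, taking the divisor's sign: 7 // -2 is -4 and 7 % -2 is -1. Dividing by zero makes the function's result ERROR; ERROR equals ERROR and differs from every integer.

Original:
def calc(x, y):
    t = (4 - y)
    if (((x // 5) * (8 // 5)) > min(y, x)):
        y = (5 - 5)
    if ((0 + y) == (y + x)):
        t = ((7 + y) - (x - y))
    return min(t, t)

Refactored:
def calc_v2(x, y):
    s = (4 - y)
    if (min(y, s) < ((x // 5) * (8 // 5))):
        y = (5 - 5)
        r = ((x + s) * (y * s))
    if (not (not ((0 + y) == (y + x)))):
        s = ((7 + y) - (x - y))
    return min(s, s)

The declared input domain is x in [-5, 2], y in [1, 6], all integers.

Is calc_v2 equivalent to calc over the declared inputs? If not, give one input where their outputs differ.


Input x=0, y=5: 17 from calc versus 7 from calc_v2.
verdict: not equivalent; witness: x=0, y=5


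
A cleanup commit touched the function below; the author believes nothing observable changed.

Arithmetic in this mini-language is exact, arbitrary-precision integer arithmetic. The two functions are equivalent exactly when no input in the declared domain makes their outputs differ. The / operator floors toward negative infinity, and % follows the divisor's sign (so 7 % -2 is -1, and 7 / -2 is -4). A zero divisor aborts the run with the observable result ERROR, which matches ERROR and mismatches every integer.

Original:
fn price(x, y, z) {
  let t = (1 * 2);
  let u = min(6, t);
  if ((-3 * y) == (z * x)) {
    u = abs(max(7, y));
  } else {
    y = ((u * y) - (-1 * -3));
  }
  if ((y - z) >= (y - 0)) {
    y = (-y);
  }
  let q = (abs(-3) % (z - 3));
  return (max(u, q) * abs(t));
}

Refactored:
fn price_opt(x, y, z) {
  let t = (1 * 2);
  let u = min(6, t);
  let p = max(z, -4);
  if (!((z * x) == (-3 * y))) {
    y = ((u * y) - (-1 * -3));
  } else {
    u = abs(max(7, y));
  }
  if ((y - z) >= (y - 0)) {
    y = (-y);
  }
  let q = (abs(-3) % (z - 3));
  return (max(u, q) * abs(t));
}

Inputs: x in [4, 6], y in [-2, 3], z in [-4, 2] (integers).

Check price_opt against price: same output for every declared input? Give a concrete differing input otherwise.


Reading the diff, among the changes: statement counts differ; also boolean connective usage differs; also local variable names differ; also min/max/abs usage differs; also constant usage differs.
As a probe, take x=5, y=0, z=2: price runs t := 2 | u := 2 | ((-3 * y) == (z * x)): false | y := -3 | ((y - z) >= (y - 0)): false | q := 0 | result 4; price_opt runs t := 2 | u := 2 | p := 2 | (!((z * x) == (-3 * y))): true | y := -3 | ((y - z) >= (y - 0)): false | q := 0 | result 4; both end at 4.
Every one of the 126 inputs gives matching results.
verdict: equivalent


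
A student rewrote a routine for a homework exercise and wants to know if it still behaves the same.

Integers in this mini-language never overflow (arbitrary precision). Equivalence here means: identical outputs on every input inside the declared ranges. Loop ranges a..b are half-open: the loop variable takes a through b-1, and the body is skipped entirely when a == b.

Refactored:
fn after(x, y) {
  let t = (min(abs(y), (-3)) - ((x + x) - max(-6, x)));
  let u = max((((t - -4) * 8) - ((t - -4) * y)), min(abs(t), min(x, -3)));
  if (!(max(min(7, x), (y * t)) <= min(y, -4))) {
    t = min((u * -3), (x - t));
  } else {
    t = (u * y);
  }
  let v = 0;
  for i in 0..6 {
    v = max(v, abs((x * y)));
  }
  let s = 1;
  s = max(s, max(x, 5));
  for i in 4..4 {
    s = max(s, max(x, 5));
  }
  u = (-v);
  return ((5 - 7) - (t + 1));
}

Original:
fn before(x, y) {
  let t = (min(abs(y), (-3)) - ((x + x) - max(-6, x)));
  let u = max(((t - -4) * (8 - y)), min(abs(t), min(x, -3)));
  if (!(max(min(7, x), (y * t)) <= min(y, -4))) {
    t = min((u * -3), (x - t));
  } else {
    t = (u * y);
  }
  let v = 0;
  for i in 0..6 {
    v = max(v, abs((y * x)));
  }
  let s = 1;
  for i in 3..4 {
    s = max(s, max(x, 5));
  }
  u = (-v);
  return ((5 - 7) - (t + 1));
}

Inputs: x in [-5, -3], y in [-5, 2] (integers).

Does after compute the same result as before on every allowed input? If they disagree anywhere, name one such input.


The two are interchangeable: statement counts differ, and constant usage differs, and arithmetic usage differs, and min/max/abs usage differs, and loop structure differs, and every declared input agrees.
As a probe, take x=-3, y=-4: before runs t = 0; u = 48; (!(max(min(7, x), (y * t)) <= min(y, -4))) -> true; t = -144; v = 0; [i=0]; v = 12; [i=1]; v = 12; [i=2]; v = 12; [i=3]; v = 12; [i=4]; v = 12; [i=5]; v = 12; s = 1; [i=3]; s = 5; u = -12; return 141; after runs t = 0; u = 48; (!(max(min(7, x), (y * t)) <= min(y, -4))) -> true; t = -144; v = 0; [i=0]; v = 12; [i=1]; v = 12; [i=2]; v = 12; [i=3]; v = 12; [i=4]; v = 12; [i=5]; v = 12; s = 1; s = 5; the i loop: no iterations; u = -12; return 141; both end at 141.
An exhaustive pass over the 24 declared inputs shows identical outputs.
verdict: equivalent


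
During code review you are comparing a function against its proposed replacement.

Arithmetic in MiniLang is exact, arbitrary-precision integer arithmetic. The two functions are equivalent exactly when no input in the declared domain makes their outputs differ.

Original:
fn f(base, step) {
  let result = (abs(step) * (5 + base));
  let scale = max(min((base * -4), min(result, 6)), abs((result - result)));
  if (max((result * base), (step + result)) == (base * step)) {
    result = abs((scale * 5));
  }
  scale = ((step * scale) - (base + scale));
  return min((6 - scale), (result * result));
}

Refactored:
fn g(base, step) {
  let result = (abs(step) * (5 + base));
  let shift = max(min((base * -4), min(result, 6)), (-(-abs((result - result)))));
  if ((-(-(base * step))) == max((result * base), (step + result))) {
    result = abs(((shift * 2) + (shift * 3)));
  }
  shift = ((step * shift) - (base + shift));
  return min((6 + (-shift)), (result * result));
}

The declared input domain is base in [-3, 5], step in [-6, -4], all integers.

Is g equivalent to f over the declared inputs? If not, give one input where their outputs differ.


Equivalent — the differences include arithmetic usage differs, and constant usage differs, and local variable names differ, yet no declared input distinguishes the two.
As a probe, take base=1, step=-6: f runs result becomes 36; next scale becomes 0; next (max((result * base), (step + result)) == (base * step)) evaluates to false; next scale becomes -1; next final value 7; g runs result becomes 36; next shift becomes 0; next ((-(-(base * step))) == max((result * base), (step + result))) evaluates to false; next shift becomes -1; next final value 7; both end at 7.
Every one of the 27 inputs gives matching results.
verdict: equivalent


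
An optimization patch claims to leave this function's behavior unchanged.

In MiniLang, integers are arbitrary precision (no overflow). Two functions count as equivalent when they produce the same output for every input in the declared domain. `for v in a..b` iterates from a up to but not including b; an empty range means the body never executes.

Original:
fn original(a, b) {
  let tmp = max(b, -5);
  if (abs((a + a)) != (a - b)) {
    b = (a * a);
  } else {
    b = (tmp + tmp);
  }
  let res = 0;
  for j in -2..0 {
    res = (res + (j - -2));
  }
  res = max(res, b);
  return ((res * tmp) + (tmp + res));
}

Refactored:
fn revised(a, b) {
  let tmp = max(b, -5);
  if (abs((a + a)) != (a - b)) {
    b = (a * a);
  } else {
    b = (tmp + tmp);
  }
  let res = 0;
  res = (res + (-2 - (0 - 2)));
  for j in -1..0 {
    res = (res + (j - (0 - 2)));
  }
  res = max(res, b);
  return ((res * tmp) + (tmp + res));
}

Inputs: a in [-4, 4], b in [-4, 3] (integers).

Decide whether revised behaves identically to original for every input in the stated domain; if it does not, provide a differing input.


This is a faithful refactor — arithmetic usage differs; and loop structure differs; and statement counts differ; and constant usage differs, but the computed results match everywhere.
As a probe, take a=-4, b=-1: original runs tmp becomes -1; next (abs((a + a)) != (a - b)) evaluates to true; next b becomes 16; next res becomes 0; next at j=-2:; next res becomes 0; next at j=-1:; next res becomes 1; next res becomes 16; next final value -1; revised runs tmp becomes -1; next (abs((a + a)) != (a - b)) evaluates to true; next b becomes 16; next res becomes 0; next res becomes 0; next at j=-1:; next res becomes 1; next res becomes 16; next final value -1; both end at -1.
Across all 72 domain points the two functions coincide.
verdict: equivalent


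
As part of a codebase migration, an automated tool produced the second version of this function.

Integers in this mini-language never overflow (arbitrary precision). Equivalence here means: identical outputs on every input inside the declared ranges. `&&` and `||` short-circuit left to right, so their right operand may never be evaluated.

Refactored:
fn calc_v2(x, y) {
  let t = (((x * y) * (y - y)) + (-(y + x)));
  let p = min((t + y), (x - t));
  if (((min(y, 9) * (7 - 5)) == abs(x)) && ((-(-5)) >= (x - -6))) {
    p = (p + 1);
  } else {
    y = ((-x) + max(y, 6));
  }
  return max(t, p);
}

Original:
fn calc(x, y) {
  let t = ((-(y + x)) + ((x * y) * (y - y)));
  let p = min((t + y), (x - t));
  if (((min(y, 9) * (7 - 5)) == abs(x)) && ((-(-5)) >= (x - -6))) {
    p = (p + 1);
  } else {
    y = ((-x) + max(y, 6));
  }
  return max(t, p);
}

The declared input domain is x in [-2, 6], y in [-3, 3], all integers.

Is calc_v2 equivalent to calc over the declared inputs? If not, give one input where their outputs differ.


The two versions differ — the changes include same computation, different form.
As a probe, take x=1, y=3: calc runs t becomes -4; next p becomes -1; next (((min(y, 9) * (7 - 5)) == abs(x)) && ((-(-5)) >= (x - -6))) evaluates to false; next y becomes 5; next final value -1; calc_v2 runs t becomes -4; next p becomes -1; next (((min(y, 9) * (7 - 5)) == abs(x)) && ((-(-5)) >= (x - -6))) evaluates to false; next y becomes 5; next final value -1; both end at -1.
Sweeping the whole domain (63 inputs) finds no disagreement.
verdict: equivalent


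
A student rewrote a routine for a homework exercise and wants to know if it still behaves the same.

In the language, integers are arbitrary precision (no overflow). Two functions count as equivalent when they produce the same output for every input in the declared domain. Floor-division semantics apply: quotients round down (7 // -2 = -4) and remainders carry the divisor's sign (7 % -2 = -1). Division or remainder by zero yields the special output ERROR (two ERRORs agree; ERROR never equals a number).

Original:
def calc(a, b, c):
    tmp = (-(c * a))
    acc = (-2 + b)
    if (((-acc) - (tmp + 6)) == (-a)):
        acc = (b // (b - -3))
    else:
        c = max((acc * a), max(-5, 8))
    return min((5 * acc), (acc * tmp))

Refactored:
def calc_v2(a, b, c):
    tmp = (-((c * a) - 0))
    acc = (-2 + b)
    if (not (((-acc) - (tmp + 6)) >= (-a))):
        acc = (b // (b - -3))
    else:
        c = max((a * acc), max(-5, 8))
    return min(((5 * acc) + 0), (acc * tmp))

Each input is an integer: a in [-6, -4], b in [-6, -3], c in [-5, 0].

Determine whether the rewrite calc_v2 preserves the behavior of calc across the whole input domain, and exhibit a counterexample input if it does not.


Take a=-6, b=-6, c=0.
calc: tmp := 0 | acc := -8 | (((-acc) - (tmp + 6)) == (-a)): false | c := 48 | result -40
calc_v2: tmp := 0 | acc := -8 | (not (((-acc) - (tmp + 6)) >= (-a))): true | acc := 2 | result 0
-40 vs 0 — the two versions disagree here.
verdict: not equivalent; witness: a=-6, b=-6, c=0


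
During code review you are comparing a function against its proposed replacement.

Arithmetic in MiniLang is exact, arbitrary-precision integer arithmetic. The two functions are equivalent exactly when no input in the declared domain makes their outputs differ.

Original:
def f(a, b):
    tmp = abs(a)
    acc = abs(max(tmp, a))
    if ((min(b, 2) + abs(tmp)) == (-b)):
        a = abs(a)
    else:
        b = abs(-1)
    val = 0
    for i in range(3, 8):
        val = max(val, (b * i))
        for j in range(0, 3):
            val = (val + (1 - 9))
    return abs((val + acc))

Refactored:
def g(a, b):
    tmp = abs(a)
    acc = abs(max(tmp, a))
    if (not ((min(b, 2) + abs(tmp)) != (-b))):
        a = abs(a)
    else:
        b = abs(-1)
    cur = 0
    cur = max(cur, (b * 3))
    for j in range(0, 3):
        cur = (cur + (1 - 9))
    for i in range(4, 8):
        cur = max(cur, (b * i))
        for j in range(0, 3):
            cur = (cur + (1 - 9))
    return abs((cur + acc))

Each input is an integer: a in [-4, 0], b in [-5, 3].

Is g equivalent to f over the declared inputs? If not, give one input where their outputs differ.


Comparing the listings, the differences include: comparison usage differs, statement counts differ, local variable names differ, arithmetic usage differs, boolean connective usage differs, min/max/abs usage differs, loop structure differs, constant usage differs.
Tracing a=-1, b=3: f: tmp = 1; acc = 1; ((min(b, 2) + abs(tmp)) == (-b)) -> false; b = 1; val = 0; [i=3]; val = 3; [j=0]; val = -5; [j=1]; val = -13; [j=2]; val = -21; [i=4]; val = 4; [j=0]; val = -4; [j=1]; val = -12; [j=2]; val = -20; [i=5]; val = 5; [j=0]; val = -3; [j=1]; val = -11; [j=2]; val = -19; [i=6]; val = 6; [j=0]; val = -2; [j=1]; val = -10; [j=2]; val = -18; [i=7]; val = 7; [j=0]; val = -1; [j=1]; val = -9; [j=2]; val = -17; return 16 | g: tmp = 1; acc = 1; (not ((min(b, 2) + abs(tmp)) != (-b))) -> false; b = 1; cur = 0; cur = 3; [j=0]; cur = -5; [j=1]; cur = -13; [j=2]; cur = -21; [i=4]; cur = 4; [j=0]; cur = -4; [j=1]; cur = -12; [j=2]; cur = -20; [i=5]; cur = 5; [j=0]; cur = -3; [j=1]; cur = -11; [j=2]; cur = -19; [i=6]; cur = 6; [j=0]; cur = -2; [j=1]; cur = -10; [j=2]; cur = -18; [i=7]; cur = 7; [j=0]; cur = -1; [j=1]; cur = -9; [j=2]; cur = -17; return 16 — matching result 16.
Across all 45 domain points the two functions coincide.
verdict: equivalent


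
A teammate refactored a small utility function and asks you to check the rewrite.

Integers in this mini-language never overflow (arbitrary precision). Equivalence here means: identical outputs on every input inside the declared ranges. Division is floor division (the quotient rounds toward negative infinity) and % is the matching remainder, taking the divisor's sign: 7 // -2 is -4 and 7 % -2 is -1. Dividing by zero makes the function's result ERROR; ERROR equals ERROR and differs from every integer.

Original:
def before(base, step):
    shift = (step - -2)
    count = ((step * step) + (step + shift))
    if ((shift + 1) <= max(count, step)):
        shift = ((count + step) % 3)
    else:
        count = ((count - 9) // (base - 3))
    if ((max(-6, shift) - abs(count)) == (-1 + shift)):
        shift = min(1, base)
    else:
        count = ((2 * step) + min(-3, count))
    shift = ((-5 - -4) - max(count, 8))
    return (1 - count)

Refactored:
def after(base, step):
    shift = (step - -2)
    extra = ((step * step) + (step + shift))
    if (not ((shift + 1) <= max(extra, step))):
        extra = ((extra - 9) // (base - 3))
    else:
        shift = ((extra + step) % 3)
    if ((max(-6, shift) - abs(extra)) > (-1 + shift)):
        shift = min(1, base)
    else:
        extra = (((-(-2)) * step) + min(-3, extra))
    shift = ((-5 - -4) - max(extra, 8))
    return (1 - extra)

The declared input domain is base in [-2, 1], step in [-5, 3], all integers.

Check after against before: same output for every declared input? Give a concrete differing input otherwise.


Take base=-2, step=-1.
before: shift becomes 1; next count becomes 1; next ((shift + 1) <= max(count, step)) evaluates to false; next count becomes 1; next ((max(-6, shift) - abs(count)) == (-1 + shift)) evaluates to true; next shift becomes -2; next shift becomes -9; next final value 0
after: shift becomes 1; next extra becomes 1; next (not ((shift + 1) <= max(extra, step))) evaluates to true; next extra becomes 1; next ((max(-6, shift) - abs(extra)) > (-1 + shift)) evaluates to false; next extra becomes -5; next shift becomes -9; next final value 6
0 and 6 differ, so these are not the same function on this domain.
verdict: not equivalent; witness: base=-2, step=-1
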